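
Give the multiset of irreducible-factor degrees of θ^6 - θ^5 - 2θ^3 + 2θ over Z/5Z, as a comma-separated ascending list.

1, 1, 1, 1, 2

Write f(θ) = θ^6 - θ^5 - 2θ^3 + 2θ.
Roots in Z/5Z: f(0) = 0 → root; f(1) = 0 → root; f(2) = 0 → root; f(3) = 3; f(4) = 2.
Linear factors from roots: (θ), (θ - 1), (θ - 2).
Complete factorization: f(θ) = (θ)·(θ - 1)·(θ - 2)^2·(θ^2 - θ + 2).
Factor degrees with multiplicity: 1 + 1 + 1 + 1 + 2 = 6.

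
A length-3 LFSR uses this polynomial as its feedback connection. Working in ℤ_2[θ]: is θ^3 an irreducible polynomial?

Write m(θ) = θ^3.
Check for roots in ℤ_2: m(0) = 0 → root; m(1) = 1.
m(0) = 0, so (θ) divides m(θ); m is reducible.

No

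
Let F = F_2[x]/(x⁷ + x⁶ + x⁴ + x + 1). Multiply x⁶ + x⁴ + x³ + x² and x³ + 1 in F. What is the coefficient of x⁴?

1

Multiply in F_2[x]: (x⁶ + x⁴ + x³ + x²)·(x³ + 1) = x⁹ + x⁷ + x⁵ + x⁴ + x³ + x².
Reduce using x⁷ ≡ x⁶ + x⁴ + x + 1 (mod x⁷ + x⁶ + x⁴ + x + 1).
Reduced: x⁶ + x⁴ + x² + x.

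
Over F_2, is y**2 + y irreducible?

No

Write f(y) = y**2 + y.
Check for roots in F_2: f(0) = 0 → root; f(1) = 0 → root.
f(0) = 0, so (y) divides f(y); f is reducible.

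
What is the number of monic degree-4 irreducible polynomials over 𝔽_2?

Gauss's count: N_{2}(4) = (1/4) Σ_{d|4} μ(4/d)·2^d.
Divisors of 4: 1, 2, 4; μ(4/d) for each: 0, -1, 1.
Σ = − 2^2 + 2^4 = 12.
N = 12/4 = 3.

3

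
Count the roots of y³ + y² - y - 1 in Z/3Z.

2

Write g(y) = y³ + y² - y - 1.
Evaluate at each of the 3 elements of Z/3Z:
g(0) = 2; g(1) = 0 → root; g(2) = 0 → root.
Roots: {1, 2}.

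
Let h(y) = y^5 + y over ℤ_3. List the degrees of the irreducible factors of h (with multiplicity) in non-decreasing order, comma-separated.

1, 2, 2

Roots in ℤ_3: h(0) = 0 → root; h(1) = 2; h(2) = 1.
Linear factors from roots: (y).
Complete factorization: h(y) = (y)·(y^2 + y - 1)·(y^2 - y - 1).
Factor degrees with multiplicity: 1 + 2 + 2 = 5.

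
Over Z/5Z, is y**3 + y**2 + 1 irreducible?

Write m(y) = y**3 + y**2 + 1.
Check for roots in Z/5Z: m(0) = 1; m(1) = 3; m(2) = 3; m(3) = 2; m(4) = 1.
No roots. A degree-3 polynomial over a field with no linear factor is irreducible.

Yes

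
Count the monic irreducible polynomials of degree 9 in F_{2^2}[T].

29120

The number of monic irreducibles of degree 9 over GF(4) is (1/9)·Σ_{d∣9} μ(9/d) 4^d.
Divisors of 9: 1, 3, 9; μ(9/d) for each: 0, -1, 1.
Σ = − 4^3 + 4^9 = 262080.
N = 262080/9 = 29120.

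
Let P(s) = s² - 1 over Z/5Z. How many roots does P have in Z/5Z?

Evaluate at each of the 5 elements of Z/5Z:
P(0) = 4; P(1) = 0 → root; P(2) = 3; P(3) = 3; P(4) = 0 → root.
Roots: {1, 4}.

2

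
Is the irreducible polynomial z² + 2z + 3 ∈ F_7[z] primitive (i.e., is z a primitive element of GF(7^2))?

Write f(z) = z² + 2z + 3.
|GF(7^2)^×| = 7^2 − 1 = 48. Prime factorization: 48 = 2^4·3.
f is primitive ⇔ z has order 48 in GF(7)[z]/(f), i.e. z^(48/q) ≠ 1 for each prime q | 48.
z^(24) mod f = 6.
z^(16) mod f = 2.
None equal 1, so z has full order 48; f is primitive.

Yes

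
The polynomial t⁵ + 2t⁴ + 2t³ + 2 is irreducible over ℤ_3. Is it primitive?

Write f(t) = t⁵ + 2t⁴ + 2t³ + 2.
|GF(3^5)^×| = 3^5 − 1 = 242. Prime factorization: 242 = 2·11^2.
f is primitive ⇔ t has order 242 in GF(3)[t]/(f), i.e. t^(242/q) ≠ 1 for each prime q | 242.
t^(121) mod f = 1
t^(22) mod f = t⁴ + t² + t + 2.
Since t^(121) = 1, the order of t divides 121 < 242; not primitive.

No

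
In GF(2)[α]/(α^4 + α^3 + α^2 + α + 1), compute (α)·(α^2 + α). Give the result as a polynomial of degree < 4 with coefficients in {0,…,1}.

Multiply in GF(2)[α]: (α)·(α^2 + α) = α^3 + α^2.
Reduced: α^3 + α^2.

α^3 + α^2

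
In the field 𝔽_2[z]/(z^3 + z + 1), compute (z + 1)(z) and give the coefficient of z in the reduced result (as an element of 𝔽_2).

1

Multiply in 𝔽_2[z]: (z + 1)·(z) = z^2 + z.
Reduced: z^2 + z.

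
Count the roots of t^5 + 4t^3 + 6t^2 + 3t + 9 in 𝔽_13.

Write f(t) = t^5 + 4t^3 + 6t^2 + 3t + 9.
Evaluate at each of the 13 elements of 𝔽_13:
f(0) = 9; f(1) = 10; f(2) = 12; f(3) = 7; f(4) = 6; f(5) = 3; f(6) = 4; f(7) = 4; f(8) = 3; f(9) = 9; f(10) = 2; f(11) = 2; f(12) = 7.
No element is a root.

0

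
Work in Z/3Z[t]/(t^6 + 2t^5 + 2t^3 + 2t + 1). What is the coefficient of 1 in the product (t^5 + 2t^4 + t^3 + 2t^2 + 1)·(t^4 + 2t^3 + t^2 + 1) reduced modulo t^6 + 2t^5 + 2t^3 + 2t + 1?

Multiply in Z/3Z[t]: (t^5 + 2t^4 + t^3 + 2t^2 + 1)·(t^4 + 2t^3 + t^2 + 1) = t^9 + t^8 + 2t^4 + 1.
Reduce using t^6 ≡ t^5 + t^3 + t + 2 (mod t^6 + 2t^5 + 2t^3 + 2t + 1).
Reduced: 2t^5 + 2t^4 + t^3 + t + 1.

1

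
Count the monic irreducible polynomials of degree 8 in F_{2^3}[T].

2096640

x^(8^8) − x is the product of all monic irreducibles of degree dividing 8; Möbius inversion gives N = (1/8) Σ μ(8/d)·8^d.
Divisors of 8: 1, 2, 4, 8; μ(8/d) for each: 0, 0, -1, 1.
Σ = − 8^4 + 8^8 = 16773120.
N = 16773120/8 = 2096640.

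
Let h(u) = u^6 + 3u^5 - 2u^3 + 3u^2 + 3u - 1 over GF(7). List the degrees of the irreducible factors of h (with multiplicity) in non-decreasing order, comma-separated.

Linear factors from roots: (u - 1), (u - 2).
Complete factorization: h(u) = (u - 2)·(u - 1)·(u^4 - u^3 + 2u^2 - u + 3).
Factor degrees with multiplicity: 1 + 1 + 4 = 6.

1, 1, 4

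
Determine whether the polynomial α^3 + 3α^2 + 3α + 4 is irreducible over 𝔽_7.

Write g(α) = α^3 + 3α^2 + 3α + 4.
Check for roots in 𝔽_7: g(0) = 4; g(1) = 4; g(2) = 2; g(3) = 4; g(4) = 2; g(5) = 2; g(6) = 3.
No roots. A degree-3 polynomial over a field with no linear factor is irreducible.

Yes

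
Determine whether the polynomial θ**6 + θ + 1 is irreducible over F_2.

Write P(θ) = θ**6 + θ + 1.
Check for roots in F_2: P(0) = 1; P(1) = 1.
No roots, so no linear factors.
Monic irreducibles of degree 2 over GF(2): θ**2 + θ + 1.
None of them divide P (all give nonzero remainder).
Monic irreducibles of degree 3 over GF(2): θ**3 + θ + 1, θ**3 + θ**2 + 1.
None of them divide P (all give nonzero remainder).
No irreducible factor of degree ≤ 3 exists, so P is irreducible over GF(2).

Yes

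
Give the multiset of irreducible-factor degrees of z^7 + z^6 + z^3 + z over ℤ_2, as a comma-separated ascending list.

1, 1, 2, 3

Write h(z) = z^7 + z^6 + z^3 + z.
Roots in ℤ_2: h(0) = 0 → root; h(1) = 0 → root.
Linear factors from roots: (z), (z + 1).
Complete factorization: h(z) = (z)·(z + 1)·(z^2 + z + 1)·(z^3 + z^2 + 1).
Factor degrees with multiplicity: 1 + 1 + 2 + 3 = 7.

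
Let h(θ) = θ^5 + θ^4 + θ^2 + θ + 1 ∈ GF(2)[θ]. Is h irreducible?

Check for roots in GF(2): h(0) = 1; h(1) = 1.
No roots, so no linear factors.
Monic irreducibles of degree 2 over GF(2): θ^2 + θ + 1.
None of them divide h (all give nonzero remainder).
No irreducible factor of degree ≤ 2 exists, so h is irreducible over GF(2).

Yes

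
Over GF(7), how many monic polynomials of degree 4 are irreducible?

x^(7^4) − x is the product of all monic irreducibles of degree dividing 4; Möbius inversion gives N = (1/4) Σ μ(4/d)·7^d.
Divisors of 4: 1, 2, 4; μ(4/d) for each: 0, -1, 1.
Σ = − 7^2 + 7^4 = 2352.
N = 2352/4 = 588.

588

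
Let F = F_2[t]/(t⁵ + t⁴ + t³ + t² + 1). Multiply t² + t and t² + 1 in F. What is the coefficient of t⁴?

1

Multiply in F_2[t]: (t² + t)·(t² + 1) = t⁴ + t³ + t² + t.
Reduced: t⁴ + t³ + t² + t.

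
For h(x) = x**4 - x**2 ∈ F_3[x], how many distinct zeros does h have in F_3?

3

Evaluate at each of the 3 elements of F_3:
h(0) = 0 → root; h(1) = 0 → root; h(2) = 0 → root.
Roots: {0, 1, 2}.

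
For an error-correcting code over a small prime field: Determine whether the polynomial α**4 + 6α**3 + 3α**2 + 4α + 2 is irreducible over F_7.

Yes

Write h(α) = α**4 + 6α**3 + 3α**2 + 4α + 2.
Check for roots in F_7: h(0) = 2; h(1) = 2; h(2) = 2; h(3) = 4; h(4) = 6; h(5) = 2; h(6) = 3.
No roots, so no linear factors.
Degree-2 irreducible divisors: test the 21 monic irreducibles of degree 2 over GF(7).
None of them divide h (all give nonzero remainder).
No irreducible factor of degree ≤ 2 exists, so h is irreducible over GF(7).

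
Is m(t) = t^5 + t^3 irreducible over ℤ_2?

Check for roots in ℤ_2: m(0) = 0 → root; m(1) = 0 → root.
m(0) = 0, so (t) divides m(t); m is reducible.

No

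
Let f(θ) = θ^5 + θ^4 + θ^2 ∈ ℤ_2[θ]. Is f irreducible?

No

Check for roots in ℤ_2: f(0) = 0 → root; f(1) = 1.
f(0) = 0, so (θ) divides f(θ); f is reducible.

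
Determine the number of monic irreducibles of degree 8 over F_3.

810

Gauss's count: N_{3}(8) = (1/8) Σ_{d|8} μ(8/d)·3^d.
Divisors of 8: 1, 2, 4, 8; μ(8/d) for each: 0, 0, -1, 1.
Σ = − 3^4 + 3^8 = 6480.
N = 6480/8 = 810.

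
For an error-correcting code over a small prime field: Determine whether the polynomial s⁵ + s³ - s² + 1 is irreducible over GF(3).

Yes

Write P(s) = s⁵ + s³ - s² + 1.
Check for roots in GF(3): P(0) = 1; P(1) = 2; P(2) = 1.
No roots, so no linear factors.
Monic irreducibles of degree 2 over GF(3): s² + 1, s² + s - 1, s² - s - 1.
None of them divide P (all give nonzero remainder).
No irreducible factor of degree ≤ 2 exists, so P is irreducible over GF(3).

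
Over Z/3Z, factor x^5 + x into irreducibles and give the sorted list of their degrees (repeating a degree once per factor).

Write f(x) = x^5 + x.
Roots in Z/3Z: f(0) = 0 → root; f(1) = 2; f(2) = 1.
Linear factors from roots: (x).
Complete factorization: f(x) = (x)·(x^2 + x - 1)·(x^2 - x - 1).
Factor degrees with multiplicity: 1 + 2 + 2 = 5.

1, 2, 2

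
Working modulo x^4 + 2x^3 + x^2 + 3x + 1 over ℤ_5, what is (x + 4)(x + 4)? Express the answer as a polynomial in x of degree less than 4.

Multiply in ℤ_5[x]: (x + 4)·(x + 4) = x^2 + 3x + 1.
Reduced: x^2 + 3x + 1.

x^2 + 3x + 1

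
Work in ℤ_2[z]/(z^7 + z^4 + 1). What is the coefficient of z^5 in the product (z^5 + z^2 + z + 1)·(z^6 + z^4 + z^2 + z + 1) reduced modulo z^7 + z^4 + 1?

0

Multiply in ℤ_2[z]: (z^5 + z^2 + z + 1)·(z^6 + z^4 + z^2 + z + 1) = z^11 + z^9 + z^8 + z^6 + z^2 + 1.
Reduce using z^7 ≡ z^4 + 1 (mod z^7 + z^4 + 1).
Reduced: z^4 + 1.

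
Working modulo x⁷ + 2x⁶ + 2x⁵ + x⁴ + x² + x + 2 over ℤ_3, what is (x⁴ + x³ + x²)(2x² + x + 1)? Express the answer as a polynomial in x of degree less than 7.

2x^6 + x^4 + 2x^3 + x^2

Multiply in ℤ_3[x]: (x⁴ + x³ + x²)·(2x² + x + 1) = 2x⁶ + x⁴ + 2x³ + x².
Reduced: 2x⁶ + x⁴ + 2x³ + x².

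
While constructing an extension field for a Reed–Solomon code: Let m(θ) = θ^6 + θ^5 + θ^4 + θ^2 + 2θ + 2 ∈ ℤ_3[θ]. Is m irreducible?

Check for roots in ℤ_3: m(0) = 2; m(1) = 2; m(2) = 2.
No roots, so no linear factors.
Monic irreducibles of degree 2 over GF(3): θ^2 + 1, θ^2 + θ + 2, θ^2 + 2θ + 2.
None of them divide m (all give nonzero remainder).
Degree-3 irreducible divisors: test the 8 monic irreducibles of degree 3 over GF(3).
None of them divide m (all give nonzero remainder).
No irreducible factor of degree ≤ 3 exists, so m is irreducible over GF(3).

Yes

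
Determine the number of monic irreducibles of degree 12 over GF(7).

1153430600

Gauss's count: N_{7}(12) = (1/12) Σ_{d|12} μ(12/d)·7^d.
Divisors of 12: 1, 2, 3, 4, 6, 12; μ(12/d) for each: 0, 1, 0, -1, -1, 1.
Σ = 7^2 − 7^4 − 7^6 + 7^12 = 13841167200.
N = 13841167200/12 = 1153430600.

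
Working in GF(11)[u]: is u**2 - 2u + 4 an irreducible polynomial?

Write f(u) = u**2 - 2u + 4.
Check each element of GF(11) for a root: f(0)=4, f(1)=3, f(2)=4, f(3)=7, f(4)=1, f(5)=8, f(6)=6, f(7)=6, f(8)=8, f(9)=1, f(10)=7.
No roots. A degree-2 polynomial over a field with no linear factor is irreducible.

Yes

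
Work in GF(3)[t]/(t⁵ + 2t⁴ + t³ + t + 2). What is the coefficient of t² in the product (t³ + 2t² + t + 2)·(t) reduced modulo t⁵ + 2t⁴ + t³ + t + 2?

1

Multiply in GF(3)[t]: (t³ + 2t² + t + 2)·(t) = t⁴ + 2t³ + t² + 2t.
Reduced: t⁴ + 2t³ + t² + 2t.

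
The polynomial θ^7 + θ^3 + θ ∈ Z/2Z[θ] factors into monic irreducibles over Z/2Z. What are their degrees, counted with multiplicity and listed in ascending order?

1, 3, 3

Write g(θ) = θ^7 + θ^3 + θ.
Roots in Z/2Z: g(0) = 0 → root; g(1) = 1.
Linear factors from roots: (θ).
Complete factorization: g(θ) = (θ)·(θ^3 + θ + 1)^2.
Factor degrees with multiplicity: 1 + 3 + 3 = 7.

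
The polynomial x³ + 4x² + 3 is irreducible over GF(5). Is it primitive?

Write f(x) = x³ + 4x² + 3.
|GF(5^3)^×| = 5^3 − 1 = 124. Prime factorization: 124 = 2^2·31.
f is primitive ⇔ x has order 124 in GF(5)[x]/(f), i.e. x^(124/q) ≠ 1 for each prime q | 124.
x^(62) mod f = 4.
x^(4) mod f = x² + 2x + 2.
None equal 1, so x has full order 124; f is primitive.

Yes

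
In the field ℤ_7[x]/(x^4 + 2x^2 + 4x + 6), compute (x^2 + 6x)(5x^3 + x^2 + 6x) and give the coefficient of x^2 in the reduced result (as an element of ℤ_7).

3

Multiply in ℤ_7[x]: (x^2 + 6x)·(5x^3 + x^2 + 6x) = 5x^5 + 3x^4 + 5x^3 + x^2.
Reduce using x^4 ≡ 5x^2 + 3x + 1 (mod x^4 + 2x^2 + 4x + 6).
Reduced: 2x^3 + 3x^2 + 3.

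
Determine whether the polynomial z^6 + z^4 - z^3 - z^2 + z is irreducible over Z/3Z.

No

Write h(z) = z^6 + z^4 - z^3 - z^2 + z.
Check for roots in Z/3Z: h(0) = 0 → root; h(1) = 1; h(2) = 1.
h(0) = 0, so (z) divides h(z); h is reducible.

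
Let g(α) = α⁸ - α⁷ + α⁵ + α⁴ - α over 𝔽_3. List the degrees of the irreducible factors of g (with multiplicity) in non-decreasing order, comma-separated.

Roots in 𝔽_3: g(0) = 0 → root; g(1) = 1; g(2) = 0 → root.
Linear factors from roots: (α), (α + 1).
Complete factorization: g(α) = (α)·(α + 1)^3·(α⁴ - α³ - 1).
Factor degrees with multiplicity: 1 + 1 + 1 + 1 + 4 = 8.

1, 1, 1, 1, 4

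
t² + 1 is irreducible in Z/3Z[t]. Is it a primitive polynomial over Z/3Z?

No

Write f(t) = t² + 1.
|GF(3^2)^×| = 3^2 − 1 = 8. Prime factorization: 8 = 2^3.
f is primitive ⇔ t has order 8 in GF(3)[t]/(f), i.e. t^(8/q) ≠ 1 for each prime q | 8.
t^(4) mod f = 1
Since t^(4) = 1, the order of t divides 4 < 8; not primitive.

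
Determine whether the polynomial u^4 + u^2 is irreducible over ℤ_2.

No

Write g(u) = u^4 + u^2.
Check for roots in ℤ_2: g(0) = 0 → root; g(1) = 0 → root.
g(0) = 0, so (u) divides g(u); g is reducible.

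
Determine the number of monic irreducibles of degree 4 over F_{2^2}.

x^(4^4) − x is the product of all monic irreducibles of degree dividing 4; Möbius inversion gives N = (1/4) Σ μ(4/d)·4^d.
Divisors of 4: 1, 2, 4; μ(4/d) for each: 0, -1, 1.
Σ = − 4^2 + 4^4 = 240.
N = 240/4 = 60.

60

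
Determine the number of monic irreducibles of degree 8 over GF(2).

x^(2^8) − x is the product of all monic irreducibles of degree dividing 8; Möbius inversion gives N = (1/8) Σ μ(8/d)·2^d.
Divisors of 8: 1, 2, 4, 8; μ(8/d) for each: 0, 0, -1, 1.
Σ = − 2^4 + 2^8 = 240.
N = 240/8 = 30.

30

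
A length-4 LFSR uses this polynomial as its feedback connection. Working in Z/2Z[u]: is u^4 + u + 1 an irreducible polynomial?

Write f(u) = u^4 + u + 1.
Check for roots in Z/2Z: f(0) = 1; f(1) = 1.
No roots, so no linear factors.
Monic irreducibles of degree 2 over GF(2): u^2 + u + 1.
None of them divide f (all give nonzero remainder).
No irreducible factor of degree ≤ 2 exists, so f is irreducible over GF(2).

Yes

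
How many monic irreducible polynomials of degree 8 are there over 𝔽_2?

30

By the necklace-counting formula, N_2(8) = (1/8) Σ_{d|8} μ(8/d)·2^d.
Divisors of 8: 1, 2, 4, 8; μ(8/d) for each: 0, 0, -1, 1.
Σ = − 2^4 + 2^8 = 240.
N = 240/8 = 30.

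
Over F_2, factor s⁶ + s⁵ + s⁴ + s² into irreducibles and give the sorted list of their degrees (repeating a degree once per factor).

1, 1, 1, 3

Write h(s) = s⁶ + s⁵ + s⁴ + s².
Roots in F_2: h(0) = 0 → root; h(1) = 0 → root.
Linear factors from roots: (s), (s + 1).
Complete factorization: h(s) = (s + 1)·(s)^2·(s³ + s + 1).
Factor degrees with multiplicity: 1 + 1 + 1 + 3 = 6.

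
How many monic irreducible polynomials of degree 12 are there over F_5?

x^(5^12) − x is the product of all monic irreducibles of degree dividing 12; Möbius inversion gives N = (1/12) Σ μ(12/d)·5^d.
Divisors of 12: 1, 2, 3, 4, 6, 12; μ(12/d) for each: 0, 1, 0, -1, -1, 1.
Σ = 5^2 − 5^4 − 5^6 + 5^12 = 244124400.
N = 244124400/12 = 20343700.

20343700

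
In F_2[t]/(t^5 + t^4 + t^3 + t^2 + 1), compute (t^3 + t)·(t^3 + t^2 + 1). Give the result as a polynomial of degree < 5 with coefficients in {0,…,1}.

Multiply in F_2[t]: (t^3 + t)·(t^3 + t^2 + 1) = t^6 + t^5 + t^4 + t.
Reduce using t^5 ≡ t^4 + t^3 + t^2 + 1 (mod t^5 + t^4 + t^3 + t^2 + 1).
Reduced: t^3.

t^3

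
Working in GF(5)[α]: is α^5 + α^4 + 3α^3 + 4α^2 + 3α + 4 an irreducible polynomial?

Write h(α) = α^5 + α^4 + 3α^3 + 4α^2 + 3α + 4.
Check for roots in GF(5): h(0) = 4; h(1) = 1; h(2) = 3; h(3) = 4; h(4) = 2.
No roots, so no linear factors.
Degree-2 irreducible divisors: test the 10 monic irreducibles of degree 2 over GF(5).
None of them divide h (all give nonzero remainder).
No irreducible factor of degree ≤ 2 exists, so h is irreducible over GF(5).

Yes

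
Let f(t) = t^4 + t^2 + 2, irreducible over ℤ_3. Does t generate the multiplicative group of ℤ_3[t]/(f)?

No

|GF(3^4)^×| = 3^4 − 1 = 80. Prime factorization: 80 = 2^4·5.
f is primitive ⇔ t has order 80 in GF(3)[t]/(f), i.e. t^(80/q) ≠ 1 for each prime q | 80.
t^(40) mod f = 2.
t^(16) mod f = 1
Since t^(16) = 1, the order of t divides 16 < 80; not primitive.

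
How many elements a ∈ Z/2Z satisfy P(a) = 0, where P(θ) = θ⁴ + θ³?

Evaluate at each of the 2 elements of Z/2Z:
P(0) = 0 → root; P(1) = 0 → root.
Roots: {0, 1}.

2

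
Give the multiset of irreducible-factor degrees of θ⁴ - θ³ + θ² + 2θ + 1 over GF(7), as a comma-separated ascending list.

Write h(θ) = θ⁴ - θ³ + θ² + 2θ + 1.
Linear factors from roots: (θ - 3), (θ + 3).
Complete factorization: h(θ) = (θ + 3)·(θ - 3)·(θ² - θ + 3).
Factor degrees with multiplicity: 1 + 1 + 2 = 4.

1, 1, 2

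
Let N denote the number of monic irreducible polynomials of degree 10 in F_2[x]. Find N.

99

The number of monic irreducibles of degree 10 over GF(2) is (1/10)·Σ_{d∣10} μ(10/d) 2^d.
Divisors of 10: 1, 2, 5, 10; μ(10/d) for each: 1, -1, -1, 1.
Σ = 2^1 − 2^2 − 2^5 + 2^10 = 990.
N = 990/10 = 99.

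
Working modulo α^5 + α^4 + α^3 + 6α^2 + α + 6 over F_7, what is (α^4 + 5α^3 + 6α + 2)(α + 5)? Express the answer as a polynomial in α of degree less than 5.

2α^4 + 3α^3 + 3α + 4

Multiply in F_7[α]: (α^4 + 5α^3 + 6α + 2)·(α + 5) = α^5 + 3α^4 + 4α^3 + 6α^2 + 4α + 3.
Reduce using α^5 ≡ 6α^4 + 6α^3 + α^2 + 6α + 1 (mod α^5 + α^4 + α^3 + 6α^2 + α + 6).
Reduced: 2α^4 + 3α^3 + 3α + 4.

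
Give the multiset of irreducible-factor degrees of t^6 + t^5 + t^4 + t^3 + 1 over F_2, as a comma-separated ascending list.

2, 4

Write h(t) = t^6 + t^5 + t^4 + t^3 + 1.
Roots in F_2: h(0) = 1; h(1) = 1.
Complete factorization: h(t) = (t^2 + t + 1)·(t^4 + t + 1).
Factor degrees with multiplicity: 2 + 4 = 6.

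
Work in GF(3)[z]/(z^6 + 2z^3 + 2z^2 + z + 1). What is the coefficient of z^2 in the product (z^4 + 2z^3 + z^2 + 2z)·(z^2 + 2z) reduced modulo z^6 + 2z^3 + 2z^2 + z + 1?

Multiply in GF(3)[z]: (z^4 + 2z^3 + z^2 + 2z)·(z^2 + 2z) = z^6 + z^5 + 2z^4 + z^3 + z^2.
Reduce using z^6 ≡ z^3 + z^2 + 2z + 2 (mod z^6 + 2z^3 + 2z^2 + z + 1).
Reduced: z^5 + 2z^4 + 2z^3 + 2z^2 + 2z + 2.

2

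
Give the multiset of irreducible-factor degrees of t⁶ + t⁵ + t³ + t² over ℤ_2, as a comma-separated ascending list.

1, 1, 1, 1, 2

Write f(t) = t⁶ + t⁵ + t³ + t².
Roots in ℤ_2: f(0) = 0 → root; f(1) = 0 → root.
Linear factors from roots: (t), (t + 1).
Complete factorization: f(t) = (t)^2·(t + 1)^2·(t² + t + 1).
Factor degrees with multiplicity: 1 + 1 + 1 + 1 + 2 = 6.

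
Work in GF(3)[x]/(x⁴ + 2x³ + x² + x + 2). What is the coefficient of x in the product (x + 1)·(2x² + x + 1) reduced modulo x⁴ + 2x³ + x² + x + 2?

Multiply in GF(3)[x]: (x + 1)·(2x² + x + 1) = 2x³ + 2x + 1.
Reduced: 2x³ + 2x + 1.

2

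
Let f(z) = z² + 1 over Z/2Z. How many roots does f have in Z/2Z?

Evaluate at each of the 2 elements of Z/2Z:
f(0) = 1; f(1) = 0 → root.
Roots: {1}.

1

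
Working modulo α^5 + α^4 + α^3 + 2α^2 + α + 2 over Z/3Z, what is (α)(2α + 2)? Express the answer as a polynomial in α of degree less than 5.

2α^2 + 2α

Multiply in Z/3Z[α]: (α)·(2α + 2) = 2α^2 + 2α.
Reduced: 2α^2 + 2α.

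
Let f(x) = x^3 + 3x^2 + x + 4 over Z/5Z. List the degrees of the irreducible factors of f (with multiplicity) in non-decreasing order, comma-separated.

1, 2

Roots in Z/5Z: f(0) = 4; f(1) = 4; f(2) = 1; f(3) = 1; f(4) = 0 → root.
Linear factors from roots: (x + 1).
Complete factorization: f(x) = (x + 1)·(x^2 + 2x + 4).
Factor degrees with multiplicity: 1 + 2 = 3.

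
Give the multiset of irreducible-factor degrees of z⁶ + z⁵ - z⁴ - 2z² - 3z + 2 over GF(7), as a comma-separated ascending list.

Write f(z) = z⁶ + z⁵ - z⁴ - 2z² - 3z + 2.
Complete factorization: f(z) = (z⁶ + z⁵ - z⁴ - 2z² - 3z + 2).
Factor degrees with multiplicity: 6 = 6.

6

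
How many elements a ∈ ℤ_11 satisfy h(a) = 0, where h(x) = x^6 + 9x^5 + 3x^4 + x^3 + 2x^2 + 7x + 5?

0

Evaluate at each of the 11 elements of ℤ_11:
h(0) = 5; h(1) = 6; h(2) = 6; h(3) = 7; h(4) = 8; h(5) = 3; h(6) = 6; h(7) = 4; h(8) = 3; h(9) = 2; h(10) = 5.
No element is a root.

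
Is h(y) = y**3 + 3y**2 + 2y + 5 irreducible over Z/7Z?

Check for roots in Z/7Z: h(0) = 5; h(1) = 4; h(2) = 1; h(3) = 2; h(4) = 6; h(5) = 5; h(6) = 5.
No roots. A degree-3 polynomial over a field with no linear factor is irreducible.

Yes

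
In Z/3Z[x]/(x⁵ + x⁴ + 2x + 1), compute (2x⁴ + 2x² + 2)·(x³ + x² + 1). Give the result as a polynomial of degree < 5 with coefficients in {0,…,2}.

2x^4 + x^3 + 2x^2 + 2x

Multiply in Z/3Z[x]: (2x⁴ + 2x² + 2)·(x³ + x² + 1) = 2x⁷ + 2x⁶ + 2x⁵ + x⁴ + 2x³ + x² + 2.
Reduce using x⁵ ≡ 2x⁴ + x + 2 (mod x⁵ + x⁴ + 2x + 1).
Reduced: 2x⁴ + x³ + 2x² + 2x.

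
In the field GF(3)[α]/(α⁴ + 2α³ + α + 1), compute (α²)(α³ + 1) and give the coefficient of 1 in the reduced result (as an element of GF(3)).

2

Multiply in GF(3)[α]: (α²)·(α³ + 1) = α⁵ + α².
Reduce using α⁴ ≡ α³ + 2α + 2 (mod α⁴ + 2α³ + α + 1).
Reduced: α³ + α + 2.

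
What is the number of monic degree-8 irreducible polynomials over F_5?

48750

By the necklace-counting formula, N_5(8) = (1/8) Σ_{d|8} μ(8/d)·5^d.
Divisors of 8: 1, 2, 4, 8; μ(8/d) for each: 0, 0, -1, 1.
Σ = − 5^4 + 5^8 = 390000.
N = 390000/8 = 48750.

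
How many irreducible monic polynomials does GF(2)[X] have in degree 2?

By the necklace-counting formula, N_2(2) = (1/2) Σ_{d|2} μ(2/d)·2^d.
Divisors of 2: 1, 2; μ(2/d) for each: -1, 1.
Σ = − 2^1 + 2^2 = 2.
N = 2/2 = 1.

1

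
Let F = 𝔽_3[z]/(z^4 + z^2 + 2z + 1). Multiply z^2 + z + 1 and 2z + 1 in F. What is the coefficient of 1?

1

Multiply in 𝔽_3[z]: (z^2 + z + 1)·(2z + 1) = 2z^3 + 1.
Reduced: 2z^3 + 1.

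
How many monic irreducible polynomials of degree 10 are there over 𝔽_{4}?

104754

By the necklace-counting formula, N_4(10) = (1/10) Σ_{d|10} μ(10/d)·4^d.
Divisors of 10: 1, 2, 5, 10; μ(10/d) for each: 1, -1, -1, 1.
Σ = 4^1 − 4^2 − 4^5 + 4^10 = 1047540.
N = 1047540/10 = 104754.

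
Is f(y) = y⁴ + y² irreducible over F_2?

Check for roots in F_2: f(0) = 0 → root; f(1) = 0 → root.
f(0) = 0, so (y) divides f(y); f is reducible.

No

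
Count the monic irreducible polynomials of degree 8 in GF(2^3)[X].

2096640

By the necklace-counting formula, N_8(8) = (1/8) Σ_{d|8} μ(8/d)·8^d.
Divisors of 8: 1, 2, 4, 8; μ(8/d) for each: 0, 0, -1, 1.
Σ = − 8^4 + 8^8 = 16773120.
N = 16773120/8 = 2096640.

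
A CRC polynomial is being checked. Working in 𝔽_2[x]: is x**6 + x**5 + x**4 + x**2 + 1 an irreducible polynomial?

Write m(x) = x**6 + x**5 + x**4 + x**2 + 1.
Check for roots in 𝔽_2: m(0) = 1; m(1) = 1.
No roots, so no linear factors.
Monic irreducibles of degree 2 over GF(2): x**2 + x + 1.
None of them divide m (all give nonzero remainder).
Monic irreducibles of degree 3 over GF(2): x**3 + x + 1, x**3 + x**2 + 1.
None of them divide m (all give nonzero remainder).
No irreducible factor of degree ≤ 3 exists, so m is irreducible over GF(2).

Yes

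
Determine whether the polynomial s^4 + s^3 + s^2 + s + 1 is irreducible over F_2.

Write P(s) = s^4 + s^3 + s^2 + s + 1.
Check for roots in F_2: P(0) = 1; P(1) = 1.
No roots, so no linear factors.
Monic irreducibles of degree 2 over GF(2): s^2 + s + 1.
None of them divide P (all give nonzero remainder).
No irreducible factor of degree ≤ 2 exists, so P is irreducible over GF(2).

Yes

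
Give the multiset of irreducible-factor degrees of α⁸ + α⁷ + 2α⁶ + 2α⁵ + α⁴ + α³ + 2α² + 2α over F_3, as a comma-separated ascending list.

1, 1, 1, 1, 2, 2

Write g(α) = α⁸ + α⁷ + 2α⁶ + 2α⁵ + α⁴ + α³ + 2α² + 2α.
Roots in F_3: g(0) = 0 → root; g(1) = 0 → root; g(2) = 0 → root.
Linear factors from roots: (α), (α + 2), (α + 1).
Complete factorization: g(α) = (α)·(α + 2)·(α + 1)^2·(α² + α + 2)·(α² + 2α + 2).
Factor degrees with multiplicity: 1 + 1 + 1 + 1 + 2 + 2 = 8.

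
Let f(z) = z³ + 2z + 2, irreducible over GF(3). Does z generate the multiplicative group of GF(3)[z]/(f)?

No

|GF(3^3)^×| = 3^3 − 1 = 26. Prime factorization: 26 = 2·13.
f is primitive ⇔ z has order 26 in GF(3)[z]/(f), i.e. z^(26/q) ≠ 1 for each prime q | 26.
z^(13) mod f = 1
z^(2) mod f = z².
Since z^(13) = 1, the order of z divides 13 < 26; not primitive.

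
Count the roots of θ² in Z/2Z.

Write P(θ) = θ².
Evaluate at each of the 2 elements of Z/2Z:
P(0) = 0 → root; P(1) = 1.
Roots: {0}.

1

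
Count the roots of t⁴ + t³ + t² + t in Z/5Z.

Write h(t) = t⁴ + t³ + t² + t.
Evaluate at each of the 5 elements of Z/5Z:
h(0) = 0 → root; h(1) = 4; h(2) = 0 → root; h(3) = 0 → root; h(4) = 0 → root.
Roots: {0, 2, 3, 4}.

4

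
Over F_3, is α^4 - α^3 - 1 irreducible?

Yes

Write f(α) = α^4 - α^3 - 1.
Check for roots in F_3: f(0) = 2; f(1) = 2; f(2) = 1.
No roots, so no linear factors.
Monic irreducibles of degree 2 over GF(3): α^2 + 1, α^2 + α - 1, α^2 - α - 1.
None of them divide f (all give nonzero remainder).
No irreducible factor of degree ≤ 2 exists, so f is irreducible over GF(3).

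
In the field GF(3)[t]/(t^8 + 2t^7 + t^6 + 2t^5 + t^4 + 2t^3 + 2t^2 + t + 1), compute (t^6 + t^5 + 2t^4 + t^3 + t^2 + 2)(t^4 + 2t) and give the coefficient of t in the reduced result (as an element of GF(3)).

Multiply in GF(3)[t]: (t^6 + t^5 + 2t^4 + t^3 + t^2 + 2)·(t^4 + 2t) = t^10 + t^9 + 2t^8 + t^5 + t^4 + 2t^3 + t.
Reduce using t^8 ≡ t^7 + 2t^6 + t^5 + 2t^4 + t^3 + t^2 + 2t + 2 (mod t^8 + 2t^7 + t^6 + 2t^5 + t^4 + 2t^3 + 2t^2 + t + 1).
Reduced: 2t^7 + t^6 + t^4 + 2t.

2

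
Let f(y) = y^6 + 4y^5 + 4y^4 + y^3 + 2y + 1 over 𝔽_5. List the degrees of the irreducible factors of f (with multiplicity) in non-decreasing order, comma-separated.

Roots in 𝔽_5: f(0) = 1; f(1) = 3; f(2) = 4; f(3) = 4; f(4) = 4.
Complete factorization: f(y) = (y^2 + 3)·(y^2 + 2y + 3)·(y^2 + 2y + 4).
Factor degrees with multiplicity: 2 + 2 + 2 = 6.

2, 2, 2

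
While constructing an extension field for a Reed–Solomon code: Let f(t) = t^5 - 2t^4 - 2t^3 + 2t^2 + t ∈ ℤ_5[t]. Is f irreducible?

Check for roots in ℤ_5: f(0) = 0 → root; f(1) = 0 → root; f(2) = 4; f(3) = 3; f(4) = 0 → root.
f(0) = 0, so (t) divides f(t); f is reducible.

No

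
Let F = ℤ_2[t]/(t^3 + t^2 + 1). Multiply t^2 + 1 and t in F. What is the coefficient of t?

Multiply in ℤ_2[t]: (t^2 + 1)·(t) = t^3 + t.
Reduce using t^3 ≡ t^2 + 1 (mod t^3 + t^2 + 1).
Reduced: t^2 + t + 1.

1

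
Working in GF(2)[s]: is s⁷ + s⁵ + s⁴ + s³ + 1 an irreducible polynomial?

Write m(s) = s⁷ + s⁵ + s⁴ + s³ + 1.
Check for roots in GF(2): m(0) = 1; m(1) = 1.
No roots, so no linear factors.
Monic irreducibles of degree 2 over GF(2): s² + s + 1.
None of them divide m (all give nonzero remainder).
Monic irreducibles of degree 3 over GF(2): s³ + s + 1, s³ + s² + 1.
None of them divide m (all give nonzero remainder).
No irreducible factor of degree ≤ 3 exists, so m is irreducible over GF(2).

Yes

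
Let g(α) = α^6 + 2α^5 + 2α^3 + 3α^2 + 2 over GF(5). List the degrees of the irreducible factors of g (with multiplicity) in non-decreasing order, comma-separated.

Roots in GF(5): g(0) = 2; g(1) = 0 → root; g(2) = 3; g(3) = 3; g(4) = 2.
Linear factors from roots: (α + 4).
Complete factorization: g(α) = (α + 4)·(α^2 + α + 1)·(α^3 + 2α^2 + 3).
Factor degrees with multiplicity: 1 + 2 + 3 = 6.

1, 2, 3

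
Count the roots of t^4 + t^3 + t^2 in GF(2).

Write P(t) = t^4 + t^3 + t^2.
Evaluate at each of the 2 elements of GF(2):
P(0) = 0 → root; P(1) = 1.
Roots: {0}.

1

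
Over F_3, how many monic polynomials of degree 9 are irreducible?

By the necklace-counting formula, N_3(9) = (1/9) Σ_{d|9} μ(9/d)·3^d.
Divisors of 9: 1, 3, 9; μ(9/d) for each: 0, -1, 1.
Σ = − 3^3 + 3^9 = 19656.
N = 19656/9 = 2184.

2184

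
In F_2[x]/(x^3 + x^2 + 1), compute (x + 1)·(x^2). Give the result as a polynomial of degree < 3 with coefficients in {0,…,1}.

1

Multiply in F_2[x]: (x + 1)·(x^2) = x^3 + x^2.
Reduce using x^3 ≡ x^2 + 1 (mod x^3 + x^2 + 1).
Reduced: 1.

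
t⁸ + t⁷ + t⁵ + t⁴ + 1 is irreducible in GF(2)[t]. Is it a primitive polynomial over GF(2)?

No

Write f(t) = t⁸ + t⁷ + t⁵ + t⁴ + 1.
|GF(2^8)^×| = 2^8 − 1 = 255. Prime factorization: 255 = 3·5·17.
f is primitive ⇔ t has order 255 in GF(2)[t]/(f), i.e. t^(255/q) ≠ 1 for each prime q | 255.
t^(85) mod f = t⁷ + t⁶ + t³ + t² + 1.
t^(51) mod f = 1
t^(15) mod f = t⁵ + t⁴ + t + 1.
Since t^(51) = 1, the order of t divides 51 < 255; not primitive.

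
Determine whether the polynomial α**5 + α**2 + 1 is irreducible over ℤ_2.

Write g(α) = α**5 + α**2 + 1.
Check for roots in ℤ_2: g(0) = 1; g(1) = 1.
No roots, so no linear factors.
Monic irreducibles of degree 2 over GF(2): α**2 + α + 1.
None of them divide g (all give nonzero remainder).
No irreducible factor of degree ≤ 2 exists, so g is irreducible over GF(2).

Yes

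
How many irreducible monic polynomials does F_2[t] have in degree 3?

2

x^(2^3) − x is the product of all monic irreducibles of degree dividing 3; Möbius inversion gives N = (1/3) Σ μ(3/d)·2^d.
Divisors of 3: 1, 3; μ(3/d) for each: -1, 1.
Σ = − 2^1 + 2^3 = 6.
N = 6/3 = 2.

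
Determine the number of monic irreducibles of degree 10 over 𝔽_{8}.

Gauss's count: N_{8}(10) = (1/10) Σ_{d|10} μ(10/d)·8^d.
Divisors of 10: 1, 2, 5, 10; μ(10/d) for each: 1, -1, -1, 1.
Σ = 8^1 − 8^2 − 8^5 + 8^10 = 1073709000.
N = 1073709000/10 = 107370900.

107370900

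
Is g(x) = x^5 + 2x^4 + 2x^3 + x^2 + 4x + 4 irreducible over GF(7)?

No

Check for roots in GF(7): g(0) = 4; g(1) = 0 → root; g(2) = 5; g(3) = 1; g(4) = 6; g(5) = 5; g(6) = 0 → root.
g(1) = 0, so (x − 1) divides g(x); g is reducible.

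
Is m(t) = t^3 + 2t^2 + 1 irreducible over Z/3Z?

Yes

Check for roots in Z/3Z: m(0) = 1; m(1) = 1; m(2) = 2.
No roots. A degree-3 polynomial over a field with no linear factor is irreducible.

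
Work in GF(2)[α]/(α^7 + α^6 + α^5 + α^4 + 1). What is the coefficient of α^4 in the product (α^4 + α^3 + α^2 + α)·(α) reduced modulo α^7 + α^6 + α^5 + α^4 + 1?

1

Multiply in GF(2)[α]: (α^4 + α^3 + α^2 + α)·(α) = α^5 + α^4 + α^3 + α^2.
Reduced: α^5 + α^4 + α^3 + α^2.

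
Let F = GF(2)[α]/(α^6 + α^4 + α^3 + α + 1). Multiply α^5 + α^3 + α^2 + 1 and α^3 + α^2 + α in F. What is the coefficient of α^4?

Multiply in GF(2)[α]: (α^5 + α^3 + α^2 + 1)·(α^3 + α^2 + α) = α^8 + α^7 + α^2 + α.
Reduce using α^6 ≡ α^4 + α^3 + α + 1 (mod α^6 + α^4 + α^3 + α + 1).
Reduced: α^2 + α + 1.

0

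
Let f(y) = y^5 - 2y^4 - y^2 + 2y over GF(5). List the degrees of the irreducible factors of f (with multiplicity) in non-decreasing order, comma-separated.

1, 1, 1, 2

Roots in GF(5): f(0) = 0 → root; f(1) = 0 → root; f(2) = 0 → root; f(3) = 3; f(4) = 4.
Linear factors from roots: (y), (y - 1), (y - 2).
Complete factorization: f(y) = (y)·(y - 2)·(y - 1)·(y^2 + y + 1).
Factor degrees with multiplicity: 1 + 1 + 1 + 2 = 5.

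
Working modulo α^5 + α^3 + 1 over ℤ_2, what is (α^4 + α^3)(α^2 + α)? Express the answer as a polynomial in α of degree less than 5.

α

Multiply in ℤ_2[α]: (α^4 + α^3)·(α^2 + α) = α^6 + α^4.
Reduce using α^5 ≡ α^3 + 1 (mod α^5 + α^3 + 1).
Reduced: α.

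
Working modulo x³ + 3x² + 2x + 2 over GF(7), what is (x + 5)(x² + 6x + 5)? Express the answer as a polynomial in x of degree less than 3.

x^2 + 5x + 2

Multiply in GF(7)[x]: (x + 5)·(x² + 6x + 5) = x³ + 4x² + 4.
Reduce using x³ ≡ 4x² + 5x + 5 (mod x³ + 3x² + 2x + 2).
Reduced: x² + 5x + 2.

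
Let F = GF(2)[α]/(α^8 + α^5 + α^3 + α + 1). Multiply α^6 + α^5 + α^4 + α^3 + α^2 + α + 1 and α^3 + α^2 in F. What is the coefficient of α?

1

Multiply in GF(2)[α]: (α^6 + α^5 + α^4 + α^3 + α^2 + α + 1)·(α^3 + α^2) = α^9 + α^2.
Reduce using α^8 ≡ α^5 + α^3 + α + 1 (mod α^8 + α^5 + α^3 + α + 1).
Reduced: α^6 + α^4 + α.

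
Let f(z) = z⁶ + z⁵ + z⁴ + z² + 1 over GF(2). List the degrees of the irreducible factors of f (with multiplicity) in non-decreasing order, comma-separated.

Roots in GF(2): f(0) = 1; f(1) = 1.
Complete factorization: f(z) = (z⁶ + z⁵ + z⁴ + z² + 1).
Factor degrees with multiplicity: 6 = 6.

6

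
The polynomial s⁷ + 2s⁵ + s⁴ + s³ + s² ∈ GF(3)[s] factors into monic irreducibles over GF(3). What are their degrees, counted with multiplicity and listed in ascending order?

1, 1, 1, 2, 2

Write f(s) = s⁷ + 2s⁵ + s⁴ + s³ + s².
Roots in GF(3): f(0) = 0 → root; f(1) = 0 → root; f(2) = 1.
Linear factors from roots: (s), (s + 2).
Complete factorization: f(s) = (s + 2)·(s)^2·(s² + 1)·(s² + s + 2).
Factor degrees with multiplicity: 1 + 1 + 1 + 2 + 2 = 7.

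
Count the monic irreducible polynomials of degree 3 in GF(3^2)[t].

The number of monic irreducibles of degree 3 over GF(9) is (1/3)·Σ_{d∣3} μ(3/d) 9^d.
Divisors of 3: 1, 3; μ(3/d) for each: -1, 1.
Σ = − 9^1 + 9^3 = 720.
N = 720/3 = 240.

240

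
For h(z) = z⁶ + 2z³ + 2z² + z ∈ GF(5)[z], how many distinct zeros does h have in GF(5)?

Evaluate at each of the 5 elements of GF(5):
h(0) = 0 → root; h(1) = 1; h(2) = 0 → root; h(3) = 4; h(4) = 0 → root.
Roots: {0, 2, 4}.

3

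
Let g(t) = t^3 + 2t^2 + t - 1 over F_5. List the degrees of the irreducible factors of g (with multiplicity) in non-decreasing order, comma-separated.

3

Roots in F_5: g(0) = 4; g(1) = 3; g(2) = 2; g(3) = 2; g(4) = 4.
Complete factorization: g(t) = (t^3 + 2t^2 + t - 1).
Factor degrees with multiplicity: 3 = 3.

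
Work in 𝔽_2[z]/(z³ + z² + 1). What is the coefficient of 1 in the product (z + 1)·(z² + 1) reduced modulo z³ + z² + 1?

Multiply in 𝔽_2[z]: (z + 1)·(z² + 1) = z³ + z² + z + 1.
Reduce using z³ ≡ z² + 1 (mod z³ + z² + 1).
Reduced: z.

0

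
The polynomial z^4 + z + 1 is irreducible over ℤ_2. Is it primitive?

Yes

Write f(z) = z^4 + z + 1.
|GF(2^4)^×| = 2^4 − 1 = 15. Prime factorization: 15 = 3·5.
f is primitive ⇔ z has order 15 in GF(2)[z]/(f), i.e. z^(15/q) ≠ 1 for each prime q | 15.
z^(5) mod f = z^2 + z.
z^(3) mod f = z^3.
None equal 1, so z has full order 15; f is primitive.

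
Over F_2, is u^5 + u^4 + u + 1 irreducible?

No

Write h(u) = u^5 + u^4 + u + 1.
Check for roots in F_2: h(0) = 1; h(1) = 0 → root.
h(1) = 0, so (u − 1) divides h(u); h is reducible.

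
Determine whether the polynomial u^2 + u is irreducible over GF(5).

No

Write m(u) = u^2 + u.
Check for roots in GF(5): m(0) = 0 → root; m(1) = 2; m(2) = 1; m(3) = 2; m(4) = 0 → root.
m(0) = 0, so (u) divides m(u); m is reducible.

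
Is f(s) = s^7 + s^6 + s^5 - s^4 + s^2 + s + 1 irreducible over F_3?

Check for roots in F_3: f(0) = 1; f(1) = 2; f(2) = 2.
No roots, so no linear factors.
Monic irreducibles of degree 2 over GF(3): s^2 + 1, s^2 + s - 1, s^2 - s - 1.
None of them divide f (all give nonzero remainder).
Degree-3 irreducible divisors: test the 8 monic irreducibles of degree 3 over GF(3).
None of them divide f (all give nonzero remainder).
No irreducible factor of degree ≤ 3 exists, so f is irreducible over GF(3).

Yes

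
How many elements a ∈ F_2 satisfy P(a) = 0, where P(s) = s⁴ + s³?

Evaluate at each of the 2 elements of F_2:
P(0) = 0 → root; P(1) = 0 → root.
Roots: {0, 1}.

2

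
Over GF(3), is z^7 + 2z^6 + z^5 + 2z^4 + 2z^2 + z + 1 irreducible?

Yes

Write P(z) = z^7 + 2z^6 + z^5 + 2z^4 + 2z^2 + z + 1.
Check for roots in GF(3): P(0) = 1; P(1) = 1; P(2) = 1.
No roots, so no linear factors.
Monic irreducibles of degree 2 over GF(3): z^2 + 1, z^2 + z + 2, z^2 + 2z + 2.
None of them divide P (all give nonzero remainder).
Degree-3 irreducible divisors: test the 8 monic irreducibles of degree 3 over GF(3).
None of them divide P (all give nonzero remainder).
No irreducible factor of degree ≤ 3 exists, so P is irreducible over GF(3).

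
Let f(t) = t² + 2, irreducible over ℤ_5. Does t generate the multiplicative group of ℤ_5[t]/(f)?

No

|GF(5^2)^×| = 5^2 − 1 = 24. Prime factorization: 24 = 2^3·3.
f is primitive ⇔ t has order 24 in GF(5)[t]/(f), i.e. t^(24/q) ≠ 1 for each prime q | 24.
t^(12) mod f = 4.
t^(8) mod f = 1
Since t^(8) = 1, the order of t divides 8 < 24; not primitive.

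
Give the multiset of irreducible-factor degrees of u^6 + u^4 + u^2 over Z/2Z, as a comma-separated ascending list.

1, 1, 2, 2

Write f(u) = u^6 + u^4 + u^2.
Roots in Z/2Z: f(0) = 0 → root; f(1) = 1.
Linear factors from roots: (u).
Complete factorization: f(u) = (u)^2·(u^2 + u + 1)^2.
Factor degrees with multiplicity: 1 + 1 + 2 + 2 = 6.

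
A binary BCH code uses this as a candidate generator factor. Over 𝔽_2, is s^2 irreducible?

No

Write f(s) = s^2.
Check for roots in 𝔽_2: f(0) = 0 → root; f(1) = 1.
f(0) = 0, so (s) divides f(s); f is reducible.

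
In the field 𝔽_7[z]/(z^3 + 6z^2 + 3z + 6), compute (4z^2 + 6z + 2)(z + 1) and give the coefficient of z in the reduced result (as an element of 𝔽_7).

3

Multiply in 𝔽_7[z]: (4z^2 + 6z + 2)·(z + 1) = 4z^3 + 3z^2 + z + 2.
Reduce using z^3 ≡ z^2 + 4z + 1 (mod z^3 + 6z^2 + 3z + 6).
Reduced: 3z + 6.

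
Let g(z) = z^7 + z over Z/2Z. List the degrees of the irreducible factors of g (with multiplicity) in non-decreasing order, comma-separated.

Roots in Z/2Z: g(0) = 0 → root; g(1) = 0 → root.
Linear factors from roots: (z), (z + 1).
Complete factorization: g(z) = (z)·(z + 1)^2·(z^2 + z + 1)^2.
Factor degrees with multiplicity: 1 + 1 + 1 + 2 + 2 = 7.

1, 1, 1, 2, 2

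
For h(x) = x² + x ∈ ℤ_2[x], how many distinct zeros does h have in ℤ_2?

Evaluate at each of the 2 elements of ℤ_2:
h(0) = 0 → root; h(1) = 0 → root.
Roots: {0, 1}.

2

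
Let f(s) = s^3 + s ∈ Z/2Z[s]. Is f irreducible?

No

Check for roots in Z/2Z: f(0) = 0 → root; f(1) = 0 → root.
f(0) = 0, so (s) divides f(s); f is reducible.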